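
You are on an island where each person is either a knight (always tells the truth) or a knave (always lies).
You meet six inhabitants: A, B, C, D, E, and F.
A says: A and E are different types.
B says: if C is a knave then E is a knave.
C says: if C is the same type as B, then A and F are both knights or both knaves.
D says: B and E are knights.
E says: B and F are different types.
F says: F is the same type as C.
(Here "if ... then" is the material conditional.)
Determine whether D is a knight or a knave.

D is a knave.

Consistent assignments: {A=knight, B=knight, C=knight, D=knave, E=knave, F=knight}
In every consistent assignment, D is a knave.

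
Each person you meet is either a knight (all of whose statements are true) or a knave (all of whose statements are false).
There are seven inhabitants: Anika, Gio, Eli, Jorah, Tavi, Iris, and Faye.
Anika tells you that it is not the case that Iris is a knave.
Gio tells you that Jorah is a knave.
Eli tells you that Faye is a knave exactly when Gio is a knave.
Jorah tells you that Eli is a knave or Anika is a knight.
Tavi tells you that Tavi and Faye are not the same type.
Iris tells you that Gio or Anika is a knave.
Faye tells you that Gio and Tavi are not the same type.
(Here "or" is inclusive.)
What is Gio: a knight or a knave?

Gio is a knave.

Consistent assignments: {Anika=knight, Gio=knave, Eli=knight, Jorah=knight, Tavi=knave, Iris=knight, Faye=knave}
In every consistent assignment, Gio is a knave.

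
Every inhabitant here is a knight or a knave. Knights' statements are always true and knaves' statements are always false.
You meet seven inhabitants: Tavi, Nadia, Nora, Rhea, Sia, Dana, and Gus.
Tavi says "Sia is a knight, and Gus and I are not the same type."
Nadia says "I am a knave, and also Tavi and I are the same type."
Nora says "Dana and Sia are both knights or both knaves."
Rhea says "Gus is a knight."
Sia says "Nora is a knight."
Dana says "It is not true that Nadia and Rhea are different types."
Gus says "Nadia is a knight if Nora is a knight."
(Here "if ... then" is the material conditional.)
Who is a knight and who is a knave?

Knights: Tavi, Nora, Sia, and Dana. Knaves: Nadia, Rhea, and Gus.

As a knight, Tavi's statement "Sia is a knight, and Gus and I are not the same type" should be True; it is.
Nadia (knave): "I am a knave, and also Tavi and I are the same type" — false. ✓
Since Nora is a knight, "Dana and Sia are both knights or both knaves" needs to be True, which holds.
As a knave, Rhea's statement "Gus is a knight" should be false; it is.
Sia (knight): "Nora is a knight" — True. ✓
As a knight, Dana's statement "it is not true that Nadia and Rhea are different types" should be True; it is.
As a knave, Gus's statement "Nadia is a knight if Nora is a knight" should be false; it is.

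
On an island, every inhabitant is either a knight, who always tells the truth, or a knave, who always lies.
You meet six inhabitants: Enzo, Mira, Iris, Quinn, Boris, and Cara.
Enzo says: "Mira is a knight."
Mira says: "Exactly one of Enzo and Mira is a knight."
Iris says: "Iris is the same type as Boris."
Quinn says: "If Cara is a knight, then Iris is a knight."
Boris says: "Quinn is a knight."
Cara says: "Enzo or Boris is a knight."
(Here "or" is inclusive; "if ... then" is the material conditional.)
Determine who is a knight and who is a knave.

Enzo is a knave, so "Mira is a knight" must be false — and it is.
Since Mira is a knave, "exactly one of Enzo and Mira is a knight" needs to be false, which holds.
Iris is a knight, and the claim "Iris is the same type as Boris" is indeed True.
Quinn (knight): "if Cara is a knight, then Iris is a knight" — True. ✓
Boris is a knight, and the claim "Quinn is a knight" is indeed True.
Cara is a knight; "Enzo or Boris is a knight" is True, as required.

Knights: Iris, Quinn, Boris, and Cara. Knaves: Enzo and Mira.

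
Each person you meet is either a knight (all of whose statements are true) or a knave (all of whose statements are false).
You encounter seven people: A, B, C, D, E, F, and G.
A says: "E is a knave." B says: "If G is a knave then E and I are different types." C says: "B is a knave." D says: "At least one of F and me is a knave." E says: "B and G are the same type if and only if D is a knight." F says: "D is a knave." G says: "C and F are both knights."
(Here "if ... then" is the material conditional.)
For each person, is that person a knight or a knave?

Knights: A, B, and D. Knaves: C, E, F, and G.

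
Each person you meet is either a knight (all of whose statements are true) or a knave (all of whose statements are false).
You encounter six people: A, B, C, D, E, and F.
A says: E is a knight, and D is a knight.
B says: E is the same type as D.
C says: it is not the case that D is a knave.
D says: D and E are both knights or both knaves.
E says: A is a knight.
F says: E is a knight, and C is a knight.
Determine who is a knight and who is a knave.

A is a knight, B is a knight, C is a knight, D is a knight, E is a knight, and F is a knight.

Since A is a knight, "E is a knight, and D is a knight" needs to be true, which holds.
As a knight, B's statement "E is the same type as D" should be true; it is.
Since C is a knight, "it is not the case that D is a knave" needs to be true, which holds.
D is a knight, so "D and E are both knights or both knaves" must be true — and it is.
Since E is a knight, "A is a knight" needs to be true, which holds.
Since F is a knight, "E is a knight, and C is a knight" needs to be true, which holds.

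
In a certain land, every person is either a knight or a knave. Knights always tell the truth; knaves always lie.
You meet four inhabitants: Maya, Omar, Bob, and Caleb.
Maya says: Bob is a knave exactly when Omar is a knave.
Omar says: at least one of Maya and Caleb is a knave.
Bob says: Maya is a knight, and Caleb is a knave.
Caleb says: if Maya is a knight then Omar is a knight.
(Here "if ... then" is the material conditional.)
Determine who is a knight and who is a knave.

Suppose Maya is a knight. Then Maya's statement "Bob is a knave exactly when Omar is a knave" would have to be true. Checking the 8 ways to assign the others, none is consistent with every speaker.
(For instance, with Omar=knight, Bob=knave, Caleb=knight, Maya's claim "Bob is a knave exactly when Omar is a knave" comes out false where it would need to be true.)
So Maya must be a knave, making "Bob is a knave exactly when Omar is a knave" false. Taking Maya=knave, Omar=knight, Bob=knave, Caleb=knight, each remaining statement checks out:
  Omar (knight): "at least one of Maya and Caleb is a knave" — true. ✓
  Bob (knave): "Maya is a knight, and Caleb is a knave" — false. ✓
  Caleb (knight): "if Maya is a knight then Omar is a knight" — true. ✓
This is the unique consistent assignment.

Knights: Omar and Caleb. Knaves: Maya and Bob.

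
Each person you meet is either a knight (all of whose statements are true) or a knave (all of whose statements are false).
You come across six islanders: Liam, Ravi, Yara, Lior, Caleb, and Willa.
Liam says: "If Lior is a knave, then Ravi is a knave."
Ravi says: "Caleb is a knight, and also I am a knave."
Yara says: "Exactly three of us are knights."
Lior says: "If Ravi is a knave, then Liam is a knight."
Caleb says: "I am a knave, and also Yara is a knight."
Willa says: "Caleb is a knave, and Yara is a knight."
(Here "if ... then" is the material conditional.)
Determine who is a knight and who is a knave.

Liam is a knight, and the claim "if Lior is a knave, then Ravi is a knave" is indeed True.
Since Ravi is a knave, "Caleb is a knight, and also I am a knave" needs to be false, which holds.
Yara is a knave; "exactly three of us are knights" is false, as required.
Lior is a knight, and the claim "if Ravi is a knave, then Liam is a knight" is indeed True.
Since Caleb is a knave, "I am a knave, and also Yara is a knight" needs to be false, which holds.
As a knave, Willa's statement "Caleb is a knave, and Yara is a knight" should be false; it is.

Liam is a knight, Ravi is a knave, Yara is a knave, Lior is a knight, Caleb is a knave, and Willa is a knave.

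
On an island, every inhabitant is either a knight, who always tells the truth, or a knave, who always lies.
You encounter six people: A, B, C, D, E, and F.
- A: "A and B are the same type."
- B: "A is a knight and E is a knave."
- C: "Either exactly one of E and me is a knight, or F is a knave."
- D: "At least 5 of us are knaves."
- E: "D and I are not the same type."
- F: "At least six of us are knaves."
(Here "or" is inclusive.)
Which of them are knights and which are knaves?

Knights: A, B, and C. Knaves: D, E, and F.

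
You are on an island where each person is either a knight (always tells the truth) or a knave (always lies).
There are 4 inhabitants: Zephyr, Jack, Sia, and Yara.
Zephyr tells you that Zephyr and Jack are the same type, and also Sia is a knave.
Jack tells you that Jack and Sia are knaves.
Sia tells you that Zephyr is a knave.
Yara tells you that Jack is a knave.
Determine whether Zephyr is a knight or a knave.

Zephyr is a knave.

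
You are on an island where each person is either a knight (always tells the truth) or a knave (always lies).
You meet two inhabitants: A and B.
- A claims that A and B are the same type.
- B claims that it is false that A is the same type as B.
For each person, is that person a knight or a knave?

A is a knave and B is a knight.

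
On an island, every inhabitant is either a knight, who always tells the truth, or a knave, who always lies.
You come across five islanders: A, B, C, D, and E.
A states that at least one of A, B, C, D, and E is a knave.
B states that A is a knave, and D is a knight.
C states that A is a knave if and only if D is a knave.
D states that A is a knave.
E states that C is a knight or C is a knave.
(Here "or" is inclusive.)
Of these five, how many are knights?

The unique consistent assignment is A=knight, B=knave, C=knave, D=knave, E=knight.
That has 2 knights.

2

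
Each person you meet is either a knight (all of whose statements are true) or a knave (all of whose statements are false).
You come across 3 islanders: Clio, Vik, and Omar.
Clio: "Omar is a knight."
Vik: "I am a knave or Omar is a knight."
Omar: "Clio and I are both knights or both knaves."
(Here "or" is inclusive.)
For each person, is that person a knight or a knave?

Knights: Clio, Vik, and Omar. Knaves: none.

Suppose Clio is a knave. Then Clio's statement "Omar is a knight" would have to be false. Checking the 4 ways to assign the others, none is consistent with every speaker.
(For instance, with Vik=knight, Omar=knight, Clio's claim "Omar is a knight" comes out true where it would need to be false.)
So Clio must be a knight, making "Omar is a knight" true. Taking Clio=knight, Vik=knight, Omar=knight, each remaining statement checks out:
  Vik (knight): "I am a knave or Omar is a knight" — true. ✓
  Omar (knight): "Clio and I are both knights or both knaves" — true. ✓
This is the unique consistent assignment.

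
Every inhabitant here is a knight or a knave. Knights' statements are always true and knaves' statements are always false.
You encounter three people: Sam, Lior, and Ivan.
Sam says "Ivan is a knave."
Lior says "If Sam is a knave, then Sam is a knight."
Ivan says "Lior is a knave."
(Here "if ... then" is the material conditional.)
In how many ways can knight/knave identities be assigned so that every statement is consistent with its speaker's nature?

2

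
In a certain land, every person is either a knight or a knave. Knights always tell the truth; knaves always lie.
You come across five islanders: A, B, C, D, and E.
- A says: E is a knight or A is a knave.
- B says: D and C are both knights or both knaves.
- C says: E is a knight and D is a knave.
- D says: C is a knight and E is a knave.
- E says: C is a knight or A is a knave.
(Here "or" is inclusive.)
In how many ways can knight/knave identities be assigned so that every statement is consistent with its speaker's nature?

1

Consistent assignments:
  A=knight, B=knave, C=knight, D=knave, E=knight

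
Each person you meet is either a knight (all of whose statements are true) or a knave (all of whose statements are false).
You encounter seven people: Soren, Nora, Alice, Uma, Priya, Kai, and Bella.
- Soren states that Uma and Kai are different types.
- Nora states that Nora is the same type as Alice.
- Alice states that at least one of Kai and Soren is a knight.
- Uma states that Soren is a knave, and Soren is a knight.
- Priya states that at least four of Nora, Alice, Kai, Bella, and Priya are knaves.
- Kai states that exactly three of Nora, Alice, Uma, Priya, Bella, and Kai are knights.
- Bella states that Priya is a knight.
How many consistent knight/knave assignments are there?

1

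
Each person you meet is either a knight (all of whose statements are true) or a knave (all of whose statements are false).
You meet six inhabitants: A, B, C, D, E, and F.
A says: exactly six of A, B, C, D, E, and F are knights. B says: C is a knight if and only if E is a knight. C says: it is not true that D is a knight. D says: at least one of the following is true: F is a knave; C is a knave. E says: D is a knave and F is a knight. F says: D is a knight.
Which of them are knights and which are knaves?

Knights: B, D, and F. Knaves: A, C, and E.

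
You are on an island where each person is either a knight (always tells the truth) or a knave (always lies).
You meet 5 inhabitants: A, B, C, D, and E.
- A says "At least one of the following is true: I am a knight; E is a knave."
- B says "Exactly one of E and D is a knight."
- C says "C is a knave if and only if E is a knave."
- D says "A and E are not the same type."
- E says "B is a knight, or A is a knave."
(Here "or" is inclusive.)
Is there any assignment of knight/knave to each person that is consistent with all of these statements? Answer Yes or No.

Yes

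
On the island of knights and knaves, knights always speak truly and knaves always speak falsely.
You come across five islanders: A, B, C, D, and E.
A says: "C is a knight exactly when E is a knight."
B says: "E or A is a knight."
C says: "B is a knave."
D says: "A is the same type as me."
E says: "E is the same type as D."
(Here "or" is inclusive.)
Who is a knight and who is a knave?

A is a knight, B is a knight, C is a knave, D is a knight, and E is a knave.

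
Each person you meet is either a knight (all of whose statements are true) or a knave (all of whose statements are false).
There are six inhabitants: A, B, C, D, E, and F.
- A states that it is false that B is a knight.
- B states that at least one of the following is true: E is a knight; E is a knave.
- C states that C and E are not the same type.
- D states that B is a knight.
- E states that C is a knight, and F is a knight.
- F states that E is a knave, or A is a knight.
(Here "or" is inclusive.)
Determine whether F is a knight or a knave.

F is a knight.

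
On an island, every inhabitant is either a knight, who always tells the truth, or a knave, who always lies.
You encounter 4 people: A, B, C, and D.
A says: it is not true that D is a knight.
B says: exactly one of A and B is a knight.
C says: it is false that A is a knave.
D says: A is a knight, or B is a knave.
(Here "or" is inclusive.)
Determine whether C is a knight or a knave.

C is a knave.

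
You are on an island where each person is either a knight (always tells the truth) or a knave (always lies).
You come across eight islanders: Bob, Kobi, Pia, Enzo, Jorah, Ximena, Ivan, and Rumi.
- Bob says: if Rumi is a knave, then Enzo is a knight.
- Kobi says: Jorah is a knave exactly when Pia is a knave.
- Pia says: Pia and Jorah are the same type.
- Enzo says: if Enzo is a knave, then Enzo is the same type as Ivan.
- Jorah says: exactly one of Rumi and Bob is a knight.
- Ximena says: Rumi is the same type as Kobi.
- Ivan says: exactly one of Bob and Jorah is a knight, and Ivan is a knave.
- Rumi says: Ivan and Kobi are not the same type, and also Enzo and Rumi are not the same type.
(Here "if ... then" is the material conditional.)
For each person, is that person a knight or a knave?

Bob is a knight, so "if Rumi is a knave, then Enzo is a knight" must be True — and it is.
Since Kobi is a knave, "Jorah is a knave exactly when Pia is a knave" needs to be False, which holds.
Since Pia is a knave, "Pia and Jorah are the same type" needs to be False, which holds.
As a knight, Enzo's statement "if Enzo is a knave, then Enzo is the same type as Ivan" should be True; it is.
Jorah is a knight, so "exactly one of Rumi and Bob is a knight" must be True — and it is.
Ximena (knight): "Rumi is the same type as Kobi" — True. ✓
Ivan is a knave, so "exactly one of Bob and Jorah is a knight, and Ivan is a knave" must be False — and it is.
Since Rumi is a knave, "Ivan and Kobi are not the same type, and also Enzo and Rumi are not the same type" needs to be False, which holds.

Bob is a knight, Kobi is a knave, Pia is a knave, Enzo is a knight, Jorah is a knight, Ximena is a knight, Ivan is a knave, and Rumi is a knave.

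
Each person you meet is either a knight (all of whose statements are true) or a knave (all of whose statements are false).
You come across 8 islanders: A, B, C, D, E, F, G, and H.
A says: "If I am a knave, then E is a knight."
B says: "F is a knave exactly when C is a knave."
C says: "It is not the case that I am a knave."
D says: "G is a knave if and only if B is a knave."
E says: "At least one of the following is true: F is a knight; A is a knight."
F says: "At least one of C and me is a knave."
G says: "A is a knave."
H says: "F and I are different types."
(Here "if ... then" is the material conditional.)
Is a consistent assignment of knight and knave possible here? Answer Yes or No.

No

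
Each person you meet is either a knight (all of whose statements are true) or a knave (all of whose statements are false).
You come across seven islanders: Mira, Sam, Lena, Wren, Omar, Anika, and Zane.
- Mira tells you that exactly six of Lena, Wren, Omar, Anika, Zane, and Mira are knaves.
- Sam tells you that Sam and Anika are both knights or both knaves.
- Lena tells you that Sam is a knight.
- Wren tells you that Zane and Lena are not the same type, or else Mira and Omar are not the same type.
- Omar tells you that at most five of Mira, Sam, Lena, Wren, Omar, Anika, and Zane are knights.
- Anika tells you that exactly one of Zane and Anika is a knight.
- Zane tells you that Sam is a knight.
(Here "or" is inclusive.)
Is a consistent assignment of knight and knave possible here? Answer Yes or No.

Yes

One consistent assignment: Mira=knave, Sam=knave, Lena=knave, Wren=knight, Omar=knight, Anika=knight, Zane=knave.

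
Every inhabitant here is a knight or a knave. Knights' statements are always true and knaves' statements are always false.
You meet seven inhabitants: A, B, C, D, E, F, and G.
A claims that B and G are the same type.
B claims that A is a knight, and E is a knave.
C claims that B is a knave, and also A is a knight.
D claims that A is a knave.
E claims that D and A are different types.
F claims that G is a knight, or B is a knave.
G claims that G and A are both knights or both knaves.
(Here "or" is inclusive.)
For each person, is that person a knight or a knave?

A is a knight, so "B and G are the same type" must be True — and it is.
As a knave, B's statement "A is a knight, and E is a knave" should be False; it is.
C is a knight; "B is a knave, and also A is a knight" is True, as required.
As a knave, D's statement "A is a knave" should be False; it is.
E is a knight; "D and A are different types" is True, as required.
As a knight, F's statement "G is a knight, or B is a knave" should be True; it is.
G is a knave; "G and A are both knights or both knaves" is False, as required.

A is a knight, B is a knave, C is a knight, D is a knave, E is a knight, F is a knight, and G is a knave.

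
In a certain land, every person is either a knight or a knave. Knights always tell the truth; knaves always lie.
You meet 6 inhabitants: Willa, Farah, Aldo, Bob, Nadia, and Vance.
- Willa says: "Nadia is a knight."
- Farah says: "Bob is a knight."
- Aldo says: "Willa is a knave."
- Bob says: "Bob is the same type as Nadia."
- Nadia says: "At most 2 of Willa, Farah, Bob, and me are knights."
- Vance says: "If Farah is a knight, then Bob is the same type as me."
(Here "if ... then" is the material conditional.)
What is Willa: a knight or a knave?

Willa is a knight.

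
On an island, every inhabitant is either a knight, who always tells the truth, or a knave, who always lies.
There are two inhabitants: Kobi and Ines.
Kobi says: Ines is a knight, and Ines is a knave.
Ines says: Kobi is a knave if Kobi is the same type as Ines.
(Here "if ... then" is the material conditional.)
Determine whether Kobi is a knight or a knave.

Kobi is a knave.

Consistent assignments: {Kobi=knave, Ines=knight}
In every consistent assignment, Kobi is a knave.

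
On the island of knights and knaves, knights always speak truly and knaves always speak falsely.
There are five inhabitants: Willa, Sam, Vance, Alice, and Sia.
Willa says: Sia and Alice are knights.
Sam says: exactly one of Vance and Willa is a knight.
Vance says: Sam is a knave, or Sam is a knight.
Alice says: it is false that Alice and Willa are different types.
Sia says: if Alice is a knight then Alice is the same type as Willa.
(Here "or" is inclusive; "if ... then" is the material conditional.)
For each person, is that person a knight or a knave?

Willa is a knight, Sam is a knave, Vance is a knight, Alice is a knight, and Sia is a knight.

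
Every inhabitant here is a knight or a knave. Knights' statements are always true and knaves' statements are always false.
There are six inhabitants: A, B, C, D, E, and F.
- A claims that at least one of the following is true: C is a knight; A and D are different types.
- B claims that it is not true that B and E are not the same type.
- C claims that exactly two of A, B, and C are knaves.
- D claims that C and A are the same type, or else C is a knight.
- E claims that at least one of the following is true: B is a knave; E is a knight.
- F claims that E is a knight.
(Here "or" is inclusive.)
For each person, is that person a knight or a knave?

A is a knight; "at least one of the following is true: C is a knight; A and D are different types" is True, as required.
As a knight, B's statement "it is not true that B and E are not the same type" should be True; it is.
As a knave, C's statement "exactly two of A, B, and C are knaves" should be False; it is.
Since D is a knave, "C and A are the same type, or else C is a knight" needs to be False, which holds.
E is a knight; "at least one of the following is true: B is a knave; E is a knight" is True, as required.
F is a knight, so "E is a knight" must be True — and it is.

A is a knight, B is a knight, C is a knave, D is a knave, E is a knight, and F is a knight.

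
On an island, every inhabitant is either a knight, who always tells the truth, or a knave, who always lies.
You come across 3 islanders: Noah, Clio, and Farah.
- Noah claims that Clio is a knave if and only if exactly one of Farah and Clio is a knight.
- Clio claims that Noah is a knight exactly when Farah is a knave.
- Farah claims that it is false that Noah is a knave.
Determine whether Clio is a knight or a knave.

Clio is a knave.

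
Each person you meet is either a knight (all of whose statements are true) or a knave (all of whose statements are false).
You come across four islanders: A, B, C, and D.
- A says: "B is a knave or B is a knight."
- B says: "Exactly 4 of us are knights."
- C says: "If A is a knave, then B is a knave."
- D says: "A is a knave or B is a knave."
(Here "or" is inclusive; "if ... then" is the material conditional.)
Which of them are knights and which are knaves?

As a knight, A's statement "B is a knave or B is a knight" should be True; it is.
B is a knave, so "exactly 4 of us are knights" must be False — and it is.
C is a knight, so "if A is a knave, then B is a knave" must be True — and it is.
D (knight): "A is a knave or B is a knave" — True. ✓

Knights: A, C, and D. Knaves: B.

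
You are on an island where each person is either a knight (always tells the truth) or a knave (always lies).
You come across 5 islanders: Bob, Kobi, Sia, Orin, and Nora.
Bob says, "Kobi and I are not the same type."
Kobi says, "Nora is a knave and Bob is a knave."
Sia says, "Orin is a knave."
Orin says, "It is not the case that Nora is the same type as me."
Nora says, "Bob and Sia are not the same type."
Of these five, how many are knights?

2

The unique consistent assignment is Bob=knight, Kobi=knave, Sia=knight, Orin=knave, Nora=knave.
That has 2 knights.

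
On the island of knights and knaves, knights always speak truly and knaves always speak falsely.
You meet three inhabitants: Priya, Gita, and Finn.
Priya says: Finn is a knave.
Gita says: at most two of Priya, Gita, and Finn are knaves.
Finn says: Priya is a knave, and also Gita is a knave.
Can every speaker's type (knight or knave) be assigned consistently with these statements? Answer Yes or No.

Yes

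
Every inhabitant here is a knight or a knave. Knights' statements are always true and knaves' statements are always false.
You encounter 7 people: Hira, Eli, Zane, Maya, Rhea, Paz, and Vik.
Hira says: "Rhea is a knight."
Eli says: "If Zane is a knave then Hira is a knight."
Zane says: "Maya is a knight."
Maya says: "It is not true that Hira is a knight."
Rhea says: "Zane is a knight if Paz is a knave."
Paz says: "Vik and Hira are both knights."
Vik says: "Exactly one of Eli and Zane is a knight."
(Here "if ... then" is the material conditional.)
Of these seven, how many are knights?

5

The unique consistent assignment is Hira=knight, Eli=knight, Zane=knave, Maya=knave, Rhea=knight, Paz=knight, Vik=knight.
That has 5 knights.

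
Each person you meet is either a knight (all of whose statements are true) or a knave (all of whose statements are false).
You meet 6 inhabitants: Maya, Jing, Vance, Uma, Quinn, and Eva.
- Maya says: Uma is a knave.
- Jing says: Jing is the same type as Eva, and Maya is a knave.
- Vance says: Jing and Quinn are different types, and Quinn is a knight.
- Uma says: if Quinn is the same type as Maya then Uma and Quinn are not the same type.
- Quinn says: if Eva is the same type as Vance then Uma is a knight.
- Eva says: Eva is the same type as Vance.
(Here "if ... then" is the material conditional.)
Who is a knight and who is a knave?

Since Maya is a knave, "Uma is a knave" needs to be False, which holds.
Jing is a knave, and the claim "Jing is the same type as Eva, and Maya is a knave" is indeed False.
Vance (knight): "Jing and Quinn are different types, and Quinn is a knight" — True. ✓
As a knight, Uma's statement "if Quinn is the same type as Maya then Uma and Quinn are not the same type" should be True; it is.
Quinn (knight): "if Eva is the same type as Vance then Uma is a knight" — True. ✓
Eva is a knight, so "Eva is the same type as Vance" must be True — and it is.

Maya is a knave, Jing is a knave, Vance is a knight, Uma is a knight, Quinn is a knight, and Eva is a knight.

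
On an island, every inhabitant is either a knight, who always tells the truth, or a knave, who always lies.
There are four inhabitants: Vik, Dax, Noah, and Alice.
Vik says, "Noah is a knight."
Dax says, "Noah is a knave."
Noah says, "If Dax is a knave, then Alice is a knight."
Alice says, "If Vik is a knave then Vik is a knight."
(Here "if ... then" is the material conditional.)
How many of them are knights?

The unique consistent assignment is Vik=knight, Dax=knave, Noah=knight, Alice=knight.
That has 3 knights.

3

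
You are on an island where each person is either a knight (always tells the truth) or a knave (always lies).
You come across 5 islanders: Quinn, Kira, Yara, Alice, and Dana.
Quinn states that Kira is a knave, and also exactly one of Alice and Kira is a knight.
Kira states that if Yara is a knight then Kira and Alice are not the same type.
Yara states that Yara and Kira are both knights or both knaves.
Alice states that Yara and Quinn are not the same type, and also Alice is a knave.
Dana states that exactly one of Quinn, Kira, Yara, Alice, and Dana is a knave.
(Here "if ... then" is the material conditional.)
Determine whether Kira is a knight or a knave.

Kira is a knight.

Consistent assignments: {Quinn=knave, Kira=knight, Yara=knave, Alice=knave, Dana=knave}
In every consistent assignment, Kira is a knight.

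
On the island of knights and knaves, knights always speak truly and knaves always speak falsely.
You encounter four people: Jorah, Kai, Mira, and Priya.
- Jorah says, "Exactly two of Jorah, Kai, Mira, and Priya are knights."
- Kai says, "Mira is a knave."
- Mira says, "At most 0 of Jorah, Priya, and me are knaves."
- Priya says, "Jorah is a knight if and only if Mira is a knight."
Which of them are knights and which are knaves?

Knights: Jorah and Kai. Knaves: Mira and Priya.

Suppose Jorah is a knave. Then Jorah's statement "exactly two of Jorah, Kai, Mira, and Priya are knights" would have to be false. Checking the 8 ways to assign the others, none is consistent with every speaker.
(For instance, with Kai=knight, Mira=knave, Priya=knave, Priya's claim "Jorah is a knight if and only if Mira is a knight" comes out true where it would need to be false.)
So Jorah must be a knight, making "exactly two of Jorah, Kai, Mira, and Priya are knights" true. Taking Jorah=knight, Kai=knight, Mira=knave, Priya=knave, each remaining statement checks out:
  Kai (knight): "Mira is a knave" — true. ✓
  Mira (knave): "at most 0 of Jorah, Priya, and me are knaves" — false. ✓
  Priya (knave): "Jorah is a knight if and only if Mira is a knight" — false. ✓
This is the unique consistent assignment.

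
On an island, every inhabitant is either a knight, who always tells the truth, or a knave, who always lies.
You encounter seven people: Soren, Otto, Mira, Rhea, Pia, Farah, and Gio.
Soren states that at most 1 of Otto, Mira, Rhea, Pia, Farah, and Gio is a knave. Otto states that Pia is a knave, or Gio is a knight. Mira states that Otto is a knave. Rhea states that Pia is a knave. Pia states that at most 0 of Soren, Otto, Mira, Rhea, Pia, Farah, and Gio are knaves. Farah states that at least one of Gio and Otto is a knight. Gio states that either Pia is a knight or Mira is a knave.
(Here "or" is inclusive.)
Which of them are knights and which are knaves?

Since Soren is a knave, "at most 1 of Otto, Mira, Rhea, Pia, Farah, and Gio is a knave" needs to be false, which holds.
Otto is a knight, and the claim "Pia is a knave, or Gio is a knight" is indeed True.
Mira (knave): "Otto is a knave" — false. ✓
Since Rhea is a knight, "Pia is a knave" needs to be True, which holds.
Pia is a knave, and the claim "at most 0 of Soren, Otto, Mira, Rhea, Pia, Farah, and Gio are knaves" is indeed false.
As a knight, Farah's statement "at least one of Gio and Otto is a knight" should be True; it is.
Gio is a knight; "either Pia is a knight or Mira is a knave" is True, as required.

Soren is a knave, Otto is a knight, Mira is a knave, Rhea is a knight, Pia is a knave, Farah is a knight, and Gio is a knight.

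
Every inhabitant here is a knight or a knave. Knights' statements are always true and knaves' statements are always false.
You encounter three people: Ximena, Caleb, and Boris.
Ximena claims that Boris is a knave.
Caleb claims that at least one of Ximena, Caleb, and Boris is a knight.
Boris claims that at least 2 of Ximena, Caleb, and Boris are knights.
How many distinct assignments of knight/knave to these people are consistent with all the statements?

Consistent assignments:
  Ximena=knave, Caleb=knight, Boris=knight

1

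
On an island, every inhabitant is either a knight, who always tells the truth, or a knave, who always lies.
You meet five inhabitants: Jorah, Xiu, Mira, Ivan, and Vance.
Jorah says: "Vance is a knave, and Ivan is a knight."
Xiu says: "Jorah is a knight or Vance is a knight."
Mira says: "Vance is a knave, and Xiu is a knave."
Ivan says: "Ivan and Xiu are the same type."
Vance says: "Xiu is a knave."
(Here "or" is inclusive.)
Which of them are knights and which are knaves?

Jorah is a knight, Xiu is a knight, Mira is a knave, Ivan is a knight, and Vance is a knave.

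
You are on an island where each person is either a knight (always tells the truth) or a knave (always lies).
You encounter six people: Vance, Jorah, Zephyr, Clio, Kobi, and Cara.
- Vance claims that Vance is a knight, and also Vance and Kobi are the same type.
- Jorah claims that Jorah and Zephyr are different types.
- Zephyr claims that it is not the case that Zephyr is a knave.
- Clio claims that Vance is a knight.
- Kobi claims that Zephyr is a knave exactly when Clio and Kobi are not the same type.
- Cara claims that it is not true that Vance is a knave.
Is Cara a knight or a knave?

Cara is a knave.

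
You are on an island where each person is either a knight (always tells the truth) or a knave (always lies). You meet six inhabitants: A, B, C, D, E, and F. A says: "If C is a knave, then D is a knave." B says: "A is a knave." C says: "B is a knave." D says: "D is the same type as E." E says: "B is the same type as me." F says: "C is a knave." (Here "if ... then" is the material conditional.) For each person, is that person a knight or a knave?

A is a knave, B is a knight, C is a knave, D is a knight, E is a knight, and F is a knight.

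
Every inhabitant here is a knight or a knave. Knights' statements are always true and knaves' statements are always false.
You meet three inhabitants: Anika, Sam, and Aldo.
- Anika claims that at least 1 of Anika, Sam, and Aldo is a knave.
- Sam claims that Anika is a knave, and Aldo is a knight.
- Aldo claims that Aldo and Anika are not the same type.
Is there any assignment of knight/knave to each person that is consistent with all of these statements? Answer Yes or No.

No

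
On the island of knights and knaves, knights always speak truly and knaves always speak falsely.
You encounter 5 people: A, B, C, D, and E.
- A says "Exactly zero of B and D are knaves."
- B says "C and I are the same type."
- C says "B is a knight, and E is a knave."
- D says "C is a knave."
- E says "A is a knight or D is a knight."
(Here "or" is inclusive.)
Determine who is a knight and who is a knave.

A is a knave, B is a knight, C is a knight, D is a knave, and E is a knave.

Since A is a knave, "exactly zero of B and D are knaves" needs to be False, which holds.
B is a knight, and the claim "C and I are the same type" is indeed True.
C is a knight, so "B is a knight, and E is a knave" must be True — and it is.
As a knave, D's statement "C is a knave" should be False; it is.
Since E is a knave, "A is a knight or D is a knight" needs to be False, which holds.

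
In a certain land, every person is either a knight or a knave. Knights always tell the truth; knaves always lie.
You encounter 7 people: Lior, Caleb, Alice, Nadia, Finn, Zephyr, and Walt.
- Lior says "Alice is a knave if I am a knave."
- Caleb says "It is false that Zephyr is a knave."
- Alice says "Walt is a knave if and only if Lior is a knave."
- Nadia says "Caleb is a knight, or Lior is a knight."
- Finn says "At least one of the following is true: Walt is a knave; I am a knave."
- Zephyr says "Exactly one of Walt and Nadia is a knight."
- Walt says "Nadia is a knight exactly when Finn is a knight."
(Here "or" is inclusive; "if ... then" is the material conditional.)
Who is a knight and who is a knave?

Lior is a knave, Caleb is a knave, Alice is a knight, Nadia is a knave, Finn is a knight, Zephyr is a knave, and Walt is a knave.

Lior is a knave, so "Alice is a knave if I am a knave" must be false — and it is.
As a knave, Caleb's statement "it is false that Zephyr is a knave" should be false; it is.
As a knight, Alice's statement "Walt is a knave if and only if Lior is a knave" should be True; it is.
Nadia (knave): "Caleb is a knight, or Lior is a knight" — false. ✓
Finn is a knight, so "at least one of the following is true: Walt is a knave; I am a knave" must be True — and it is.
As a knave, Zephyr's statement "exactly one of Walt and Nadia is a knight" should be false; it is.
Walt is a knave, and the claim "Nadia is a knight exactly when Finn is a knight" is indeed false.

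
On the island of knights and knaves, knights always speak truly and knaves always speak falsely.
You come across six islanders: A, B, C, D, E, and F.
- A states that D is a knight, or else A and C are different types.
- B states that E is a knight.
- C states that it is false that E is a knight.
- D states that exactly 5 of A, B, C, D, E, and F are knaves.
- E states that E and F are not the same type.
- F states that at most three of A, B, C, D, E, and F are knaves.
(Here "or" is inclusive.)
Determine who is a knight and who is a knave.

A is a knave, B is a knight, C is a knave, D is a knave, E is a knight, and F is a knave.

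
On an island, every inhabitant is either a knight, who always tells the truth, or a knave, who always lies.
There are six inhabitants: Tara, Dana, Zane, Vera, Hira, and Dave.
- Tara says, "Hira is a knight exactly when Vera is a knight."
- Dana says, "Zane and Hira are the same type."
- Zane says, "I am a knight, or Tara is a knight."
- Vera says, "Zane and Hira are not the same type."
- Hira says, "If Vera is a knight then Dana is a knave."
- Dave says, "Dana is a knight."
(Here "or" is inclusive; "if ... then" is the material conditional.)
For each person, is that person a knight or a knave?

Tara is a knave, and the claim "Hira is a knight exactly when Vera is a knight" is indeed false.
Dana is a knight, and the claim "Zane and Hira are the same type" is indeed true.
Zane is a knight, so "I am a knight, or Tara is a knight" must be true — and it is.
Since Vera is a knave, "Zane and Hira are not the same type" needs to be false, which holds.
Hira is a knight, so "if Vera is a knight then Dana is a knave" must be true — and it is.
Since Dave is a knight, "Dana is a knight" needs to be true, which holds.

Knights: Dana, Zane, Hira, and Dave. Knaves: Tara and Vera.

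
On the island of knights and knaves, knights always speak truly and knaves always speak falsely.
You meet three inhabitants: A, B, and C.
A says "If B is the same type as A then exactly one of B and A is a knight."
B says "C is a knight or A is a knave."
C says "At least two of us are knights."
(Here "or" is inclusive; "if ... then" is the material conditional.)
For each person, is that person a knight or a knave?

A is a knight, B is a knave, and C is a knave.

A is a knight; "if B is the same type as A then exactly one of B and A is a knight" is True, as required.
As a knave, B's statement "C is a knight or A is a knave" should be false; it is.
C is a knave; "at least two of us are knights" is false, as required.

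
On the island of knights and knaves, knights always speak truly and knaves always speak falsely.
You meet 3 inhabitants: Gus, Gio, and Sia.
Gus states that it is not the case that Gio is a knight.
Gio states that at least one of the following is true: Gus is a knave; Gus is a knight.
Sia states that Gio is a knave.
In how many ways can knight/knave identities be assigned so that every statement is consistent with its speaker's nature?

1

Consistent assignments:
  Gus=knave, Gio=knight, Sia=knave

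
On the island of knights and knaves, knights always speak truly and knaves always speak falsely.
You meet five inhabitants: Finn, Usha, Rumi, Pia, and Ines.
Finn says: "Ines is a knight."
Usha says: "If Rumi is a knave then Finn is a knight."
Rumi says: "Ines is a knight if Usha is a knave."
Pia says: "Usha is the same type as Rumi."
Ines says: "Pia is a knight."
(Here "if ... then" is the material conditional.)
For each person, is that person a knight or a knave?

Finn is a knight, Usha is a knight, Rumi is a knight, Pia is a knight, and Ines is a knight.

Suppose Finn is a knave. Then Finn's statement "Ines is a knight" would have to be false. Checking the 16 ways to assign the others, none is consistent with every speaker.
(For instance, with Usha=knight, Rumi=knight, Pia=knight, Ines=knight, Finn's claim "Ines is a knight" comes out true where it would need to be false.)
So Finn must be a knight, making "Ines is a knight" true. Taking Finn=knight, Usha=knight, Rumi=knight, Pia=knight, Ines=knight, each remaining statement checks out:
  Usha (knight): "if Rumi is a knave then Finn is a knight" — true. ✓
  Rumi (knight): "Ines is a knight if Usha is a knave" — true. ✓
  Pia (knight): "Usha is the same type as Rumi" — true. ✓
  Ines (knight): "Pia is a knight" — true. ✓
This is the unique consistent assignment.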